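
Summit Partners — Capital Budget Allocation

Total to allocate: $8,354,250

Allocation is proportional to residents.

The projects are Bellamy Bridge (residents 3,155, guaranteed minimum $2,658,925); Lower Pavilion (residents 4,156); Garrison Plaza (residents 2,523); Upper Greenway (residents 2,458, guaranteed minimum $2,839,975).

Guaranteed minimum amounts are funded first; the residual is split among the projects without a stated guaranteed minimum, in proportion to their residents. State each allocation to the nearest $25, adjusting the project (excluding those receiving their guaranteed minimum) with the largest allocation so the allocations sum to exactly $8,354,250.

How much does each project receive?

Guaranteed amounts: Bellamy Bridge $2,658,925; Upper Greenway $2,839,975. Residual $2,855,350.
Residual split over remaining residents 6,679: Lower Pavilion 1,776,738.22 → $1,776,750; Garrison Plaza 1,078,611.78 → $1,078,600.

Bellamy Bridge: $2,658,925 | Lower Pavilion: $1,776,750 | Garrison Plaza: $1,078,600 | Upper Greenway: $2,839,975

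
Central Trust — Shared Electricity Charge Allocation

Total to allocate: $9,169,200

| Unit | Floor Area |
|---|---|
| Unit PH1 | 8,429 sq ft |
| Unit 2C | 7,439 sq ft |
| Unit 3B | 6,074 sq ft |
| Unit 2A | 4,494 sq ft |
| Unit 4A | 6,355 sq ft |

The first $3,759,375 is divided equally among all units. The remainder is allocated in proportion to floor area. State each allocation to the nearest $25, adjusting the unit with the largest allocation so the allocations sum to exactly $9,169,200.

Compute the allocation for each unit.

$3,759,375 shared equally gives $751,875 per unit.
Remainder $5,409,825 by floor area (total 32,791): Unit PH1 1,390,607.63 → $1,390,600; Unit 2C 1,227,278.47 → $1,227,275; Unit 3B 1,002,082.19 → $1,002,075; Unit 2A 741,415.44 → $741,425; Unit 4A 1,048,441.28 → $1,048,450.
Totals: Unit PH1 $751,875 + $1,390,600 = $2,142,475; Unit 2C $751,875 + $1,227,275 = $1,979,150; Unit 3B $751,875 + $1,002,075 = $1,753,950; Unit 2A $751,875 + $741,425 = $1,493,300; Unit 4A $751,875 + $1,048,450 = $1,800,325.

Unit PH1: $2,142,475 · Unit 2C: $1,979,150 · Unit 3B: $1,753,950 · Unit 2A: $1,493,300 · Unit 4A: $1,800,325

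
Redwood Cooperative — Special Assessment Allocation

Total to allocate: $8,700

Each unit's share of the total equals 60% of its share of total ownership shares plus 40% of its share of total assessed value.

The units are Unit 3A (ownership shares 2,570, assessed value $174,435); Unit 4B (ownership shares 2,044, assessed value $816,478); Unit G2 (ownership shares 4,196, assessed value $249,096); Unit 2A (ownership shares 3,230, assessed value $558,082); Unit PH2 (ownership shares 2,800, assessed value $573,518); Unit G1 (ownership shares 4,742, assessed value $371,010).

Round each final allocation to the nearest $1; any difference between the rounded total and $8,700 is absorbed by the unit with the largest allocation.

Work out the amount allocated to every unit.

Unit 3A: $906 | Unit 4B: $1,581 | Unit G2: $1,435 | Unit 2A: $1,569 | Unit PH2: $1,474 | Unit G1: $1,735

Totals — ownership shares 19,582, assessed value 2,742,619.
Composite weights (60% ownership shares + 40% assessed value): Unit 3A 0.1042; Unit 4B 0.1817; Unit G2 0.1649; Unit 2A 0.1804; Unit PH2 0.1694; Unit G1 0.1994.
Raw shares: Unit 3A 906.42; Unit 4B 1,580.87; Unit G2 1,434.60; Unit 2A 1,569.15; Unit PH2 1,474.11; Unit G1 1,734.84.
After rounding ($1): Unit 3A $906; Unit 4B $1,581; Unit G2 $1,435; Unit 2A $1,569; Unit PH2 $1,474; Unit G1 $1,735. Sum = $8,700.
Rounded total matches; no reconciliation needed.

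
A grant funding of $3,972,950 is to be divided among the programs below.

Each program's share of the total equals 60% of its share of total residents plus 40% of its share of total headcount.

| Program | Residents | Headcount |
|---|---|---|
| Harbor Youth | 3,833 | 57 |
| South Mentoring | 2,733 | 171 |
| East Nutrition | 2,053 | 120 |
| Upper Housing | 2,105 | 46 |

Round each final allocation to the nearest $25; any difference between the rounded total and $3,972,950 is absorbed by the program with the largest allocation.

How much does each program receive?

Harbor Youth: $1,081,925; South Mentoring: $1,297,200; East Nutrition: $940,375; Upper Housing: $653,450

Residents total 10,724; headcount total 394.
Composite weights (60% residents + 40% headcount): Harbor Youth 0.2723; South Mentoring 0.3265; East Nutrition 0.2367; Upper Housing 0.1645.
Proportional shares: Harbor Youth 1,081,920.03; South Mentoring 1,297,221.50; East Nutrition 940,362.57; Upper Housing 653,445.89.
After rounding ($25): Harbor Youth $1,081,925; South Mentoring $1,297,225; East Nutrition $940,375; Upper Housing $653,450. Sum = $3,972,975.
Difference $3,972,950 − $3,972,975 = −$25 applied to largest allocation (South Mentoring): South Mentoring becomes $1,297,200.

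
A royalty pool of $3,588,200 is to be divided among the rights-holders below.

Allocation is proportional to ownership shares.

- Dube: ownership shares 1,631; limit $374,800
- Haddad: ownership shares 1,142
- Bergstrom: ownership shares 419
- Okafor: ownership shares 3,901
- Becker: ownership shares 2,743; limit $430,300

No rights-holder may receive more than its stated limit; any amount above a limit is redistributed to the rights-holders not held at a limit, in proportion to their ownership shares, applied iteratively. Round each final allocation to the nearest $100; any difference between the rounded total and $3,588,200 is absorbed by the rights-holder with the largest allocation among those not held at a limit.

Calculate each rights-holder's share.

Combined ownership shares = 9,836.
Unconstrained shares: Dube 594,993.31; Haddad 416,604.76; Bergstrom 152,852.36; Okafor 1,423,095.59; Becker 1,000,653.99.
Held at cap: Dube ($374,800), Becker ($430,300); residual $2,783,100 reallocated over remaining ownership shares 5,462.
Redistributed shares: Haddad 581,893.12 → $581,900; Bergstrom 213,496.69 → $213,500; Okafor 1,987,710.20 → $1,987,700.

Dube: $374,800; Haddad: $581,900; Bergstrom: $213,500; Okafor: $1,987,700; Becker: $430,300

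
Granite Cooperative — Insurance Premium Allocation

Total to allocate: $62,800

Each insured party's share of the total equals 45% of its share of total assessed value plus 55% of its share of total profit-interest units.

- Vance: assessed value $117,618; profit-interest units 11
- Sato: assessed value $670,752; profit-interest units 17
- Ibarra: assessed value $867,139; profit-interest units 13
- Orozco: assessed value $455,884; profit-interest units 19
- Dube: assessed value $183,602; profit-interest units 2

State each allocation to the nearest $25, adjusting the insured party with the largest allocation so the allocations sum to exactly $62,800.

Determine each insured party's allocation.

Vance: $7,575; Sato: $17,725; Ibarra: $17,925; Orozco: $16,200; Dube: $3,375

Totals — assessed value 2,294,995, profit-interest units 62.
Blended shares (45% assessed value + 55% profit-interest units): Vance 0.1206; Sato 0.2823; Ibarra 0.2854; Orozco 0.2579; Dube 0.0537.
Proportional shares: Vance 7,576.38; Sato 17,730.12; Ibarra 17,919.99; Orozco 16,198.48; Dube 3,375.02.
Rounded to nearest $25: Vance $7,575; Sato $17,725; Ibarra $17,925; Orozco $16,200; Dube $3,375. Sum = $62,800.
Sum already equals the total — no adjustment.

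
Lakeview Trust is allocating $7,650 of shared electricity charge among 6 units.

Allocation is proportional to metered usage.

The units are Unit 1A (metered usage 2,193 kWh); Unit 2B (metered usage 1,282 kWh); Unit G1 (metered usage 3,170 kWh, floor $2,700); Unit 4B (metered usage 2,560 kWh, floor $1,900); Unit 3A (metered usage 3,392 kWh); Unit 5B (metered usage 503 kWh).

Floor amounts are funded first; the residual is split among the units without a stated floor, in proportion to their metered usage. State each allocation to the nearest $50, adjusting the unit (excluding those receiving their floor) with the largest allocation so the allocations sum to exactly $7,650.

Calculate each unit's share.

Minimums first: Unit G1 $2,700; Unit 4B $1,900. Balance $3,050.
Balance split over remaining metered usage 7,370: Unit 1A 907.55 → $900; Unit 2B 530.54 → $550; Unit 3A 1,403.74 → $1,400; Unit 5B 208.16 → $200.

Unit 1A: $900; Unit 2B: $550; Unit G1: $2,700; Unit 4B: $1,900; Unit 3A: $1,400; Unit 5B: $200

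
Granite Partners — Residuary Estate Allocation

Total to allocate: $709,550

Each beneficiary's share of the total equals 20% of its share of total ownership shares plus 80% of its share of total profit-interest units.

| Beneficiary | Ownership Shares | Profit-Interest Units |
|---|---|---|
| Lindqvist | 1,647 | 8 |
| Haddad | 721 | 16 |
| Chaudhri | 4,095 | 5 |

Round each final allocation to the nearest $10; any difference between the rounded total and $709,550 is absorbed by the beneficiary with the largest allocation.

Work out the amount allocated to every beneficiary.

Ownership shares total 6,463; profit-interest units total 29.
Combined weights (20% ownership shares + 80% profit-interest units): Lindqvist 0.2717; Haddad 0.4637; Chaudhri 0.2647.
Raw shares: Lindqvist 192,754.01; Haddad 329,011.90; Chaudhri 187,784.09.
Rounded to nearest $10: Lindqvist $192,750; Haddad $329,010; Chaudhri $187,780. Sum = $709,540.
Difference $709,550 − $709,540 = +$10 applied to largest allocation (Haddad): Haddad becomes $329,020.

Lindqvist: $192,750 · Haddad: $329,020 · Chaudhri: $187,780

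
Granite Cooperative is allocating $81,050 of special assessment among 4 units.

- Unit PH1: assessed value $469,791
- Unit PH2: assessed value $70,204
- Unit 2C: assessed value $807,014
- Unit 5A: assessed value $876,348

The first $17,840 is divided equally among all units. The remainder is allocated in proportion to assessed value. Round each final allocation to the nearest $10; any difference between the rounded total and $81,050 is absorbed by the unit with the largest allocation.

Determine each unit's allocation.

First tranche $17,840 split equally: $4,460 each.
Remainder $63,210 by assessed value (total 2,223,357): Unit PH1 13,356.15 → $13,360; Unit PH2 1,995.90 → $2,000; Unit 2C 22,943.39 → $22,940; Unit 5A 24,914.56 → $24,910.
Totals: Unit PH1 $4,460 + $13,360 = $17,820; Unit PH2 $4,460 + $2,000 = $6,460; Unit 2C $4,460 + $22,940 = $27,400; Unit 5A $4,460 + $24,910 = $29,370.

Unit PH1: $17,820 | Unit PH2: $6,460 | Unit 2C: $27,400 | Unit 5A: $29,370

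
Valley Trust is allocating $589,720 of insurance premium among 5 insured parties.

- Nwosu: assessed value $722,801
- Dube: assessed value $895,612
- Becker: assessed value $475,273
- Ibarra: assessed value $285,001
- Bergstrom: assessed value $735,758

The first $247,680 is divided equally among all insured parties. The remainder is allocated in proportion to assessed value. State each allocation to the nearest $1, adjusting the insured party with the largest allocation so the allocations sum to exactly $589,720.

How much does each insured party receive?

First tranche $247,680 split equally: $49,536 each.
Remainder $342,040 by assessed value (total 3,114,445): Nwosu 79,380.71 → $79,381; Dube 98,359.46 → $98,359; Becker 52,196.26 → $52,196; Ibarra 31,299.88 → $31,300; Bergstrom 80,803.70 → $80,804.
Totals: Nwosu $49,536 + $79,381 = $128,917; Dube $49,536 + $98,359 = $147,895; Becker $49,536 + $52,196 = $101,732; Ibarra $49,536 + $31,300 = $80,836; Bergstrom $49,536 + $80,804 = $130,340.

Nwosu: $128,917 · Dube: $147,895 · Becker: $101,732 · Ibarra: $80,836 · Bergstrom: $130,340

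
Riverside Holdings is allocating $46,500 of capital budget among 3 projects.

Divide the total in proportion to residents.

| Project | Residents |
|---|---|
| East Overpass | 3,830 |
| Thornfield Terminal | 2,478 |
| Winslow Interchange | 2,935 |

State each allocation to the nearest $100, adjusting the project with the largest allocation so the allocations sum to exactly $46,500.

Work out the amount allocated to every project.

Residents total: 9,243.
Pro-rata amounts: East Overpass 3,830/9,243 × $46,500 = 19,268.09; Thornfield Terminal 2,478/9,243 × $46,500 = 12,466.41; Winslow Interchange 2,935/9,243 × $46,500 = 14,765.50.
Rounded to nearest $100: East Overpass $19,300; Thornfield Terminal $12,500; Winslow Interchange $14,800. Sum = $46,600.
Difference $46,500 − $46,600 = −$100 applied to largest allocation (East Overpass): East Overpass becomes $19,200.

East Overpass: $19,200 | Thornfield Terminal: $12,500 | Winslow Interchange: $14,800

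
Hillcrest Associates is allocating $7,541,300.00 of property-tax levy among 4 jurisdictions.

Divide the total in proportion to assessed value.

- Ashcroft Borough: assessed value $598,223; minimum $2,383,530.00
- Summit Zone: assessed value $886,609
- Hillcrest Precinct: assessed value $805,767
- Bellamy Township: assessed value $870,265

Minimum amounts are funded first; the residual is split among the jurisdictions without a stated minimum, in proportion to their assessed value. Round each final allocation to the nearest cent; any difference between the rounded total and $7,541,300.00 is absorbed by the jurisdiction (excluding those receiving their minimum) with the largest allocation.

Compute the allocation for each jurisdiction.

Guaranteed amounts: Ashcroft Borough $2,383,530.00. Residual $5,157,770.00.
Residual split over remaining assessed value 2,562,641: Summit Zone 1,784,458.0267 → $1,784,458.03; Hillcrest Precinct 1,621,749.1485 → $1,621,749.15; Bellamy Township 1,751,562.8249 → $1,751,562.82.

Ashcroft Borough: $2,383,530.00 | Summit Zone: $1,784,458.03 | Hillcrest Precinct: $1,621,749.15 | Bellamy Township: $1,751,562.82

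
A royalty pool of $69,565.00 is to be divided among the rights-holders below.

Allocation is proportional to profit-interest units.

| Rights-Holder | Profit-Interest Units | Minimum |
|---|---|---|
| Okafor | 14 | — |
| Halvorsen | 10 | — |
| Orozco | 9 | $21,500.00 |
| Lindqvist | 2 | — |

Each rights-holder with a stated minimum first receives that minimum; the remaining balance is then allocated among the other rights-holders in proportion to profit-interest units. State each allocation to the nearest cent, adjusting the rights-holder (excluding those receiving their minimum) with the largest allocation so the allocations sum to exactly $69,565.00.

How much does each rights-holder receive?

Okafor: $25,881.15 | Halvorsen: $18,486.54 | Orozco: $21,500.00 | Lindqvist: $3,697.31

Guaranteed amounts: Orozco $21,500.00. Residual $48,065.00.
Residual split over remaining profit-interest units 26: Okafor 25,881.1538 → $25,881.15; Halvorsen 18,486.5385 → $18,486.54; Lindqvist 3,697.3077 → $3,697.31.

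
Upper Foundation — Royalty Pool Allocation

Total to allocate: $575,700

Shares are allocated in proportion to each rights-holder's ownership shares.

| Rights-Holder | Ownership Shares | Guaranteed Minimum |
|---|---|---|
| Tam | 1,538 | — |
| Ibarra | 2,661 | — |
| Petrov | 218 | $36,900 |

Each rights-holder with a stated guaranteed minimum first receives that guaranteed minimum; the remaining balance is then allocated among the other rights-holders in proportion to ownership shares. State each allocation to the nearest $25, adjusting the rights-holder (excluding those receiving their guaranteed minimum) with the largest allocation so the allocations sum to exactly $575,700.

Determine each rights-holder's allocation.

Guaranteed amounts: Petrov $36,900. Residual $538,800.
Residual split over remaining ownership shares 4,199: Tam 197,350.42 → $197,350; Ibarra 341,449.58 → $341,450.

Tam: $197,350 | Ibarra: $341,450 | Petrov: $36,900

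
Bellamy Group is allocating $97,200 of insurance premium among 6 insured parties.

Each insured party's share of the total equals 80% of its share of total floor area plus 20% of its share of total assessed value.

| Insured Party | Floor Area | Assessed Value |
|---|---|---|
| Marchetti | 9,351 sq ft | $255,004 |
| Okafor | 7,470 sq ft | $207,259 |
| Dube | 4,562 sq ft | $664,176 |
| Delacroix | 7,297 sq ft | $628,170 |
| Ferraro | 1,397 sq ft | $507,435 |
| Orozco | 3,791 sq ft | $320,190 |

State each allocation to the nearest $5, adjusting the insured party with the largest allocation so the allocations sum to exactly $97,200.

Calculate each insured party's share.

Floor area total 33,868; assessed value total 2,582,234.
Combined weights (80% floor area + 20% assessed value): Marchetti 0.2406; Okafor 0.1925; Dube 0.1592; Delacroix 0.2210; Ferraro 0.0723; Orozco 0.1143.
Proportional shares: Marchetti 23,389.40; Okafor 18,711.24; Dube 15,474.39; Delacroix 21,482.81; Ferraro 7,027.63; Orozco 11,114.54.
Rounded to nearest $5: Marchetti $23,390; Okafor $18,710; Dube $15,475; Delacroix $21,485; Ferraro $7,030; Orozco $11,115. Sum = $97,205.
Difference $97,200 − $97,205 = −$5 applied to largest allocation (Marchetti): Marchetti becomes $23,385.

Marchetti: $23,385; Okafor: $18,710; Dube: $15,475; Delacroix: $21,485; Ferraro: $7,030; Orozco: $11,115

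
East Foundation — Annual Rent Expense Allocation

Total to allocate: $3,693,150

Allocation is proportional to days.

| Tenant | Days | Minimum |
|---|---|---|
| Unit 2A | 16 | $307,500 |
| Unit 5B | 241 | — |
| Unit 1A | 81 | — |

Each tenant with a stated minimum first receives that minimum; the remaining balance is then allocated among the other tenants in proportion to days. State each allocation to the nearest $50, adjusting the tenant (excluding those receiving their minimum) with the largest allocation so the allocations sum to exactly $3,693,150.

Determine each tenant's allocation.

Unit 2A: $307,500; Unit 5B: $2,534,000; Unit 1A: $851,650

Minimums first: Unit 2A $307,500. Balance $3,385,650.
Balance split over remaining days 322: Unit 5B 2,533,980.28 → $2,534,000; Unit 1A 851,669.72 → $851,650.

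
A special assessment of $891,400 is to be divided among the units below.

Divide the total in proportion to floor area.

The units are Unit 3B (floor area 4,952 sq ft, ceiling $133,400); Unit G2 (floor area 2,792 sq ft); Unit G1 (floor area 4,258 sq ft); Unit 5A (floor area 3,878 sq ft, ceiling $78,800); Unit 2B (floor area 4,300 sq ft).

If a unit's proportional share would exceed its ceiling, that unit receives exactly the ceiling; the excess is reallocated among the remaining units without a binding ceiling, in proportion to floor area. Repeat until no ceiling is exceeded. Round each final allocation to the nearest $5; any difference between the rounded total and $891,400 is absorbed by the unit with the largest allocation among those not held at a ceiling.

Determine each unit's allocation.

Total floor area = 20,180.
Proportional shares (ignoring caps): Unit 3B 218,741.96; Unit G2 123,329.47; Unit G1 188,086.28; Unit 5A 171,300.75; Unit 2B 189,941.53.
Cap binds for Unit 3B ($133,400), Unit 5A ($78,800); remaining pool $679,200 reallocated over remaining floor area 11,350.
Shares after redistribution: Unit G2 167,077.22 → $167,075; Unit G1 254,804.72 → $254,805; Unit 2B 257,318.06 → $257,320.

Unit 3B: $133,400 · Unit G2: $167,075 · Unit G1: $254,805 · Unit 5A: $78,800 · Unit 2B: $257,320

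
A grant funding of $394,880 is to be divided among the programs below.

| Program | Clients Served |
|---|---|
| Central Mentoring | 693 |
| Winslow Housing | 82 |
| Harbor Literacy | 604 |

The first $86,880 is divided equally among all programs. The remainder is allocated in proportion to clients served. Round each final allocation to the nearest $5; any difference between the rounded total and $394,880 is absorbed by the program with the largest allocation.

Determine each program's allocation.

Central Mentoring: $183,740 · Winslow Housing: $47,275 · Harbor Literacy: $163,865

Equal tier: $86,880 ÷ 3 = $28,960 apiece.
Remainder $308,000 by clients served (total 1,379): Central Mentoring 154,781.73 → $154,780; Winslow Housing 18,314.72 → $18,315; Harbor Literacy 134,903.55 → $134,905.
Totals: Central Mentoring $28,960 + $154,780 = $183,740; Winslow Housing $28,960 + $18,315 = $47,275; Harbor Literacy $28,960 + $134,905 = $163,865.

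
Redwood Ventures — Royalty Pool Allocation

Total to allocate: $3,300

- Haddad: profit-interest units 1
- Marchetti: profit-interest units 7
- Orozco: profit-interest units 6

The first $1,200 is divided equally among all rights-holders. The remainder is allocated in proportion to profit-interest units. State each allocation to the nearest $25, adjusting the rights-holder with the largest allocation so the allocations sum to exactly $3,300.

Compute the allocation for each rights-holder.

Haddad: $550; Marchetti: $1,450; Orozco: $1,300

$1,200 shared equally gives $400 per rights-holder.
Remainder $2,100 by profit-interest units (total 14): Haddad 150.00 → $150; Marchetti 1,050.00 → $1,050; Orozco 900.00 → $900.
Totals: Haddad $400 + $150 = $550; Marchetti $400 + $1,050 = $1,450; Orozco $400 + $900 = $1,300.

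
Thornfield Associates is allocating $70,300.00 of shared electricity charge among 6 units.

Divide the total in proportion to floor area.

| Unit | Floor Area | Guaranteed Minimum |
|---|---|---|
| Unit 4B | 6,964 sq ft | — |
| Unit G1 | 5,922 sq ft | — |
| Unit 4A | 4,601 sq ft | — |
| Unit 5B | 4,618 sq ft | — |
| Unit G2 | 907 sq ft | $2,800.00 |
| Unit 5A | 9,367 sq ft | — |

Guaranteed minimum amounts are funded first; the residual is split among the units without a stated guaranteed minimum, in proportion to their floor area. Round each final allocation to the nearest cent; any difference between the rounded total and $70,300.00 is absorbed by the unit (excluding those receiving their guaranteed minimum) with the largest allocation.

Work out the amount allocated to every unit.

Minimums first: Unit G2 $2,800.00. Remaining pool $67,500.00.
Remaining pool split over remaining floor area 31,472: Unit 4B 14,936.1337 → $14,936.13; Unit G1 12,701.2900 → $12,701.29; Unit 4A 9,868.0573 → $9,868.06; Unit 5B 9,904.5183 → $9,904.52; Unit 5A 20,090.0006 → $20,090.00.

Unit 4B: $14,936.13 · Unit G1: $12,701.29 · Unit 4A: $9,868.06 · Unit 5B: $9,904.52 · Unit G2: $2,800.00 · Unit 5A: $20,090.00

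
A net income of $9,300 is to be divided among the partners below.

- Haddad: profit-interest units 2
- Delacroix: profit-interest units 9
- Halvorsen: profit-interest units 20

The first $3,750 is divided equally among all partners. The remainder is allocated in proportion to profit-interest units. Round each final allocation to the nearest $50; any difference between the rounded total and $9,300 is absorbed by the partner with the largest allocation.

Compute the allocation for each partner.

First tranche $3,750 split equally: $1,250 each.
Remainder $5,550 by profit-interest units (total 31): Haddad 358.06 → $350; Delacroix 1,611.29 → $1,600; Halvorsen 3,580.65 → $3,600.
Totals: Haddad $1,250 + $350 = $1,600; Delacroix $1,250 + $1,600 = $2,850; Halvorsen $1,250 + $3,600 = $4,850.

Haddad: $1,600 | Delacroix: $2,850 | Halvorsen: $4,850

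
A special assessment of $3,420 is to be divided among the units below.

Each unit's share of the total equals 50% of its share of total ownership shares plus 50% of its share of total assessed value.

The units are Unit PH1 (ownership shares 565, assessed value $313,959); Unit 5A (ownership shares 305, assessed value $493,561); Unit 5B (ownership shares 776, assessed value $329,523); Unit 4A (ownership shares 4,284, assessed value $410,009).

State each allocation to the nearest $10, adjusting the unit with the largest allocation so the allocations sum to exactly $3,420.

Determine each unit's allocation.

Unit PH1: $510 | Unit 5A: $630 | Unit 5B: $590 | Unit 4A: $1,690

Ownership shares total 5,930; assessed value total 1,547,052.
Blended shares (50% ownership shares + 50% assessed value): Unit PH1 0.1491; Unit 5A 0.1852; Unit 5B 0.1719; Unit 4A 0.4937.
Pro-rata amounts: Unit PH1 509.95; Unit 5A 633.50; Unit 5B 588.00; Unit 4A 1,688.55.
After rounding ($10): Unit PH1 $510; Unit 5A $630; Unit 5B $590; Unit 4A $1,690. Sum = $3,420.
Rounded total matches; no reconciliation needed.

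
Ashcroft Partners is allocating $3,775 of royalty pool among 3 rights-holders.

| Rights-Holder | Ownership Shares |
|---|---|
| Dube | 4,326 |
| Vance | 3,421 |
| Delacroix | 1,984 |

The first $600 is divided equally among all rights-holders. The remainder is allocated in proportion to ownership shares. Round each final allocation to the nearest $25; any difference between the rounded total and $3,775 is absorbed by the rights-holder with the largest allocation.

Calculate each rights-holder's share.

Dube: $1,600; Vance: $1,325; Delacroix: $850

$600 shared equally gives $200 per rights-holder.
Remainder $3,175 by ownership shares (total 9,731): Dube 1,411.47 → $1,400; Vance 1,116.19 → $1,125; Delacroix 647.33 → $650.
Totals: Dube $200 + $1,400 = $1,600; Vance $200 + $1,125 = $1,325; Delacroix $200 + $650 = $850.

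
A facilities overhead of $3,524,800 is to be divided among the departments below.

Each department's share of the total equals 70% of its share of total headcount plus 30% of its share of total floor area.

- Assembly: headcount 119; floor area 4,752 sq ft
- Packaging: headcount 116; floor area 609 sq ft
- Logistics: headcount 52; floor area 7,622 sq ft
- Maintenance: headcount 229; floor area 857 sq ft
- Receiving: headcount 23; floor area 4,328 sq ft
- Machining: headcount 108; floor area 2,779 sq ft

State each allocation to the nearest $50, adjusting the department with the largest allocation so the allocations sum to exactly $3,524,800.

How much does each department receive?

Assembly: $693,700 · Packaging: $473,100 · Logistics: $583,100 · Maintenance: $916,550 · Receiving: $306,200 · Machining: $552,150

Headcount total 647; floor area total 20,947.
Combined weights (70% headcount + 30% floor area): Assembly 0.1968; Packaging 0.1342; Logistics 0.1654; Maintenance 0.2600; Receiving 0.0869; Machining 0.1566.
Proportional shares: Assembly 693,700.19; Packaging 473,113.92; Logistics 583,075.51; Maintenance 916,563.34; Receiving 306,196.17; Machining 552,150.88.
Rounded to nearest $50: Assembly $693,700; Packaging $473,100; Logistics $583,100; Maintenance $916,550; Receiving $306,200; Machining $552,150. Sum = $3,524,800.
Sum already equals the total — no adjustment.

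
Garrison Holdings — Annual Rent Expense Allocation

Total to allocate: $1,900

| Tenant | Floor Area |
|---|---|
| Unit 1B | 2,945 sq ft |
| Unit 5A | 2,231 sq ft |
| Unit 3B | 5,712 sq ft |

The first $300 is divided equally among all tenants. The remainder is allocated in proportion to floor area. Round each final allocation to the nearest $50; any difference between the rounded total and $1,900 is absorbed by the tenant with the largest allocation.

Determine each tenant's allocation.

Unit 1B: $550 · Unit 5A: $450 · Unit 3B: $900

Equal tier: $300 ÷ 3 = $100 apiece.
Remainder $1,600 by floor area (total 10,888): Unit 1B 432.77 → $450; Unit 5A 327.85 → $350; Unit 3B 839.38 → $850.
Rounding difference −$50 on remainder applied to Unit 3B.
Totals: Unit 1B $100 + $450 = $550; Unit 5A $100 + $350 = $450; Unit 3B $100 + $800 = $900.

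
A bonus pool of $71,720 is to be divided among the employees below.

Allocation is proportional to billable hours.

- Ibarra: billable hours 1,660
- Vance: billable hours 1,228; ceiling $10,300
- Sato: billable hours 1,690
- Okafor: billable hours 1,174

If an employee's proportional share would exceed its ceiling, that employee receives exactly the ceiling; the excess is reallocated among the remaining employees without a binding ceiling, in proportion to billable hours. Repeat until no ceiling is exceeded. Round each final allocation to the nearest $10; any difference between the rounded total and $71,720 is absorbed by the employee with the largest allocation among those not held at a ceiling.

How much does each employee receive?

Ibarra: $22,540; Vance: $10,300; Sato: $22,940; Okafor: $15,940

Billable hours total: 5,752.
Unconstrained shares: Ibarra 20,698.05; Vance 15,311.57; Sato 21,072.11; Okafor 14,638.26.
Cap binds for Vance ($10,300); balance $61,420 reallocated over remaining billable hours 4,524.
Remaining shares: Ibarra 22,536.96 → $22,540; Sato 22,944.25 → $22,940; Okafor 15,938.79 → $15,940.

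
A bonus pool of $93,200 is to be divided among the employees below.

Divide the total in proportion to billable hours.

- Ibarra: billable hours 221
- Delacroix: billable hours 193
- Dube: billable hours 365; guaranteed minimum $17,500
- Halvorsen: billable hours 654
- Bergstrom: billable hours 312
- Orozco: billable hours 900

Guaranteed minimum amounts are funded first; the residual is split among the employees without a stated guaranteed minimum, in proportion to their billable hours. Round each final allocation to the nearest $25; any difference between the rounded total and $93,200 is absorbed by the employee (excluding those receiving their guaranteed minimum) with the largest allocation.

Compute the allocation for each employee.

Ibarra: $7,350 | Delacroix: $6,400 | Dube: $17,500 | Halvorsen: $21,725 | Bergstrom: $10,350 | Orozco: $29,875

Fund the minimums — Dube $17,500. Balance $75,700.
Balance split over remaining billable hours 2,280: Ibarra 7,337.59 → $7,350; Delacroix 6,407.94 → $6,400; Halvorsen 21,713.95 → $21,725; Bergstrom 10,358.95 → $10,350; Orozco 29,881.58 → $29,875.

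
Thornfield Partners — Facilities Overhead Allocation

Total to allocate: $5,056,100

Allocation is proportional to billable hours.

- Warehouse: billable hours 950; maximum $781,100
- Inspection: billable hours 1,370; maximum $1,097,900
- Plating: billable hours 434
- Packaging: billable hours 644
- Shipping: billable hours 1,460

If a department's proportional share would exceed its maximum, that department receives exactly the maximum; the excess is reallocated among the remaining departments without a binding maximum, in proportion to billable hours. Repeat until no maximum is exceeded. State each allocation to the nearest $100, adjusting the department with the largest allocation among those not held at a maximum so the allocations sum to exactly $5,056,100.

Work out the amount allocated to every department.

Warehouse: $781,100 | Inspection: $1,097,900 | Plating: $543,300 | Packaging: $806,200 | Shipping: $1,827,600

Billable hours total: 4,858.
Unconstrained shares: Warehouse 988,739.19; Inspection 1,425,865.99; Plating 451,697.69; Packaging 670,261.10; Shipping 1,519,536.02.
Cap binds for Warehouse ($781,100), Inspection ($1,097,900); residual $3,177,100 reallocated over remaining billable hours 2,538.
Redistributed shares: Plating 543,286.60 → $543,300; Packaging 806,167.22 → $806,200; Shipping 1,827,646.18 → $1,827,600.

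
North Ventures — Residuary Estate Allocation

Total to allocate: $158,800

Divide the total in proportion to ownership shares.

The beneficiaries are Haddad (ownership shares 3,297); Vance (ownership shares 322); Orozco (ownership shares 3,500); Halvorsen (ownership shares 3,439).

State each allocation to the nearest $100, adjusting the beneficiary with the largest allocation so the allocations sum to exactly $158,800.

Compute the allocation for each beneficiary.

Haddad: $49,600; Vance: $4,800; Orozco: $52,700; Halvorsen: $51,700

Sum of ownership shares: 10,558.
Unrounded shares: Haddad 3,297/10,558 × $158,800 = 49,589.28; Vance 322/10,558 × $158,800 = 4,843.11; Orozco 3,500/10,558 × $158,800 = 52,642.55; Halvorsen 3,439/10,558 × $158,800 = 51,725.06.
Rounded to nearest $100: Haddad $49,600; Vance $4,800; Orozco $52,600; Halvorsen $51,700. Sum = $158,700.
Difference $158,800 − $158,700 = +$100 applied to largest allocation (Orozco): Orozco becomes $52,700.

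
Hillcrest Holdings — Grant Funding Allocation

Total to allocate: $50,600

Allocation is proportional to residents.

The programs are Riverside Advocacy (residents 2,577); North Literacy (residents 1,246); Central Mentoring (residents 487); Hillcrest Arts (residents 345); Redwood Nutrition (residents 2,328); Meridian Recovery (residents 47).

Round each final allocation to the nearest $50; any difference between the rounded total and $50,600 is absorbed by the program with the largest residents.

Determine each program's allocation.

Sum of residents: 2,577 + 1,246 + 487 + 345 + 2,328 + 47 = 7,030.
Proportional shares: Riverside Advocacy 18,548.53; North Literacy 8,968.36; Central Mentoring 3,505.29; Hillcrest Arts 2,483.21; Redwood Nutrition 16,756.30; Meridian Recovery 338.29.
After rounding ($50): Riverside Advocacy $18,550; North Literacy $8,950; Central Mentoring $3,500; Hillcrest Arts $2,500; Redwood Nutrition $16,750; Meridian Recovery $350. Sum = $50,600.
Rounded total matches; no reconciliation needed.

Riverside Advocacy: $18,550; North Literacy: $8,950; Central Mentoring: $3,500; Hillcrest Arts: $2,500; Redwood Nutrition: $16,750; Meridian Recovery: $350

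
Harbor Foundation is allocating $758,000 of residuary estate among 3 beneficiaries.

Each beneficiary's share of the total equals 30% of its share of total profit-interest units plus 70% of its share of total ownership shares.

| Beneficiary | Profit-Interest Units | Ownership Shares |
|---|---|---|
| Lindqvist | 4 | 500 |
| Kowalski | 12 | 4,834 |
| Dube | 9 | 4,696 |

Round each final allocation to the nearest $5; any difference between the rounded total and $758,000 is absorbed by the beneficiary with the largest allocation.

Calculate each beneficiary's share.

Profit-interest units total 25; ownership shares total 10,030.
Combined weights (30% profit-interest units + 70% ownership shares): Lindqvist 0.0829; Kowalski 0.4814; Dube 0.4357.
Unrounded shares: Lindqvist 62,834.65; Kowalski 364,876.87; Dube 330,288.49.
At nearest $5: Lindqvist $62,835; Kowalski $364,875; Dube $330,290. Sum = $758,000.
No rounding difference to absorb.

Lindqvist: $62,835 · Kowalski: $364,875 · Dube: $330,290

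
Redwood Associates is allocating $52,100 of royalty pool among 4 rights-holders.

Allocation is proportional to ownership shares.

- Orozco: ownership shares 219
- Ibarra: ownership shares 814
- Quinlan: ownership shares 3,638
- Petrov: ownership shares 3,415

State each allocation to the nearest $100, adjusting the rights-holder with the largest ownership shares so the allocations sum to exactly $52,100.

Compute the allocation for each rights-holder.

Ownership shares total: 8,086.
Raw shares: Orozco 219/8,086 × $52,100 = 1,411.07; Ibarra 814/8,086 × $52,100 = 5,244.79; Quinlan 3,638/8,086 × $52,100 = 23,440.49; Petrov 3,415/8,086 × $52,100 = 22,003.65.
Rounded to nearest $100: Orozco $1,400; Ibarra $5,200; Quinlan $23,400; Petrov $22,000. Sum = $52,000.
Difference $52,100 − $52,000 = +$100 applied to largest ownership shares (Quinlan): Quinlan becomes $23,500.

Orozco: $1,400 · Ibarra: $5,200 · Quinlan: $23,500 · Petrov: $22,000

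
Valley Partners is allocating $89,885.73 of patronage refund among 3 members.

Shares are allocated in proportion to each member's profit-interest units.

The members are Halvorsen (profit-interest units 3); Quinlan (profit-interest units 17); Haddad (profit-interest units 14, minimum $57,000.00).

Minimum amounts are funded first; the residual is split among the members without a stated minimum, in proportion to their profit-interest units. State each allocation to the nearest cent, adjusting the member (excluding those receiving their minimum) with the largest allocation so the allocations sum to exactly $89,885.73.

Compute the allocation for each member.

Halvorsen: $4,932.86 · Quinlan: $27,952.87 · Haddad: $57,000.00

Fund the minimums — Haddad $57,000.00. Remaining pool $32,885.73.
Remaining pool split over remaining profit-interest units 20: Halvorsen 4,932.8595 → $4,932.86; Quinlan 27,952.8705 → $27,952.87.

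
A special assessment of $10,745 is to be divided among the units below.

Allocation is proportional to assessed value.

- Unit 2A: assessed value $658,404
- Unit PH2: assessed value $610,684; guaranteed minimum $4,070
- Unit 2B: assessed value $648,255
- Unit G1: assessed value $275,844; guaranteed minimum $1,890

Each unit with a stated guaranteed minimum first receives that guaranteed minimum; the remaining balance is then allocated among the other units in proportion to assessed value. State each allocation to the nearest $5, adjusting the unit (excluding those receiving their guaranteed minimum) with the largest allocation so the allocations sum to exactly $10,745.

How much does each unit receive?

Minimums first: Unit PH2 $4,070; Unit G1 $1,890. Residual $4,785.
Residual split over remaining assessed value 1,306,659: Unit 2A 2,411.08 → $2,410; Unit 2B 2,373.92 → $2,375.

Unit 2A: $2,410; Unit PH2: $4,070; Unit 2B: $2,375; Unit G1: $1,890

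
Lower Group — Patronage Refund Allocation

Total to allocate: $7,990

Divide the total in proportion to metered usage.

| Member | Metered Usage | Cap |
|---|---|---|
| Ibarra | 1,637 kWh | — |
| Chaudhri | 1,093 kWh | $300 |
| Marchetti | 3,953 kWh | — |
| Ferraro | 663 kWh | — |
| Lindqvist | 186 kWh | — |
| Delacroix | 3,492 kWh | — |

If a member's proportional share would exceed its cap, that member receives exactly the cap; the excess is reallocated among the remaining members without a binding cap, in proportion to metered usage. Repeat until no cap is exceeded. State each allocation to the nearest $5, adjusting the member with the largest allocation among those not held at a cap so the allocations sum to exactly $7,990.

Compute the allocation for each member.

Ibarra: $1,270 | Chaudhri: $300 | Marchetti: $3,055 | Ferraro: $515 | Lindqvist: $145 | Delacroix: $2,705

Sum of metered usage: 11,024.
Unconstrained shares: Ibarra 1,186.47; Chaudhri 792.19; Marchetti 2,865.06; Ferraro 480.53; Lindqvist 134.81; Delacroix 2,530.94.
Cap binds for Chaudhri ($300); remaining pool $7,690 reallocated over remaining metered usage 9,931.
Remaining shares: Ibarra 1,267.60 → $1,270; Marchetti 3,060.98 → $3,060; Ferraro 513.39 → $515; Lindqvist 144.03 → $145; Delacroix 2,704.01 → $2,705.
Rounding difference −$5 applied to Marchetti → $3,055.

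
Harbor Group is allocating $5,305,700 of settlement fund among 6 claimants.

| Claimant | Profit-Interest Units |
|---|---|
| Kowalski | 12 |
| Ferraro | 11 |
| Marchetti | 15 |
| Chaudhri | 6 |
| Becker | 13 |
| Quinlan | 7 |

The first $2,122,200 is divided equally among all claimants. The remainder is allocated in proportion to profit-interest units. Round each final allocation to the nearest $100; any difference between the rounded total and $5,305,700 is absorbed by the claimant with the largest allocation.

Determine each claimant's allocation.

Equal tier: $2,122,200 ÷ 6 = $353,700 apiece.
Remainder $3,183,500 by profit-interest units (total 64): Kowalski 596,906.25 → $596,900; Ferraro 547,164.06 → $547,200; Marchetti 746,132.81 → $746,100; Chaudhri 298,453.12 → $298,500; Becker 646,648.44 → $646,600; Quinlan 348,195.31 → $348,200.
Totals: Kowalski $353,700 + $596,900 = $950,600; Ferraro $353,700 + $547,200 = $900,900; Marchetti $353,700 + $746,100 = $1,099,800; Chaudhri $353,700 + $298,500 = $652,200; Becker $353,700 + $646,600 = $1,000,300; Quinlan $353,700 + $348,200 = $701,900.

Kowalski: $950,600; Ferraro: $900,900; Marchetti: $1,099,800; Chaudhri: $652,200; Becker: $1,000,300; Quinlan: $701,900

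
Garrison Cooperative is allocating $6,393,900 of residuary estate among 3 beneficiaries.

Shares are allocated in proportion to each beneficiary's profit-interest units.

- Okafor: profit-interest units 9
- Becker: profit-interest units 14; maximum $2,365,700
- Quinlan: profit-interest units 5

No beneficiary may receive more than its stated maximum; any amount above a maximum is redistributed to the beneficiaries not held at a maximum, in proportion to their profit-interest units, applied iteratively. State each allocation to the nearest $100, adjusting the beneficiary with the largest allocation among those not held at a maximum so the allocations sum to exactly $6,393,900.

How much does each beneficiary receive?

Combined profit-interest units = 28.
Pro-rata shares before constraints: Okafor 2,055,182.14; Becker 3,196,950.00; Quinlan 1,141,767.86.
Held at cap: Becker ($2,365,700); balance $4,028,200 reallocated over remaining profit-interest units 14.
Redistributed shares: Okafor 2,589,557.14 → $2,589,600; Quinlan 1,438,642.86 → $1,438,600.

Okafor: $2,589,600 | Becker: $2,365,700 | Quinlan: $1,438,600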